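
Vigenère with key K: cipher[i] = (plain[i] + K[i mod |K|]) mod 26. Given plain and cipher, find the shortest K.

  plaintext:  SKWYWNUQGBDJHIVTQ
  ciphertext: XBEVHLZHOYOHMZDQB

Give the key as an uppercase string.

  i= 0: X-S =  5 → F
  i= 1: B-K = 17 → R
  i= 2: E-W =  8 → I
  i= 3: V-Y = 23 → X
  i= 4: H-W = 11 → L
  i= 5: L-N = 24 → Y
  i= 6: Z-U =  5 → F
  i= 7: H-Q = 17 → R
  i= 8: O-G =  8 → I
  i= 9: Y-B = 23 → X
  i=10: O-D = 11 → L
  i=11: H-J = 24 → Y
  i=12: M-H =  5 → F
  i=13: Z-I = 17 → R
  i=14: D-V =  8 → I
  i=15: Q-T = 23 → X
  i=16: B-Q = 11 → L
  shifts repeat with period 6: FRIXLY

FRIXLY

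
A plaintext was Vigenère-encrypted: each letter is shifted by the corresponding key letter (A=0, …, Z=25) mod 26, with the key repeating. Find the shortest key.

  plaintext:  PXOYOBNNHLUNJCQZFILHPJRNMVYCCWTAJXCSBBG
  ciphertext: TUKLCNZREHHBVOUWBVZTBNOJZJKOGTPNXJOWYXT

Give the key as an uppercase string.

  i= 0: T-P =  4 → E
  i= 1: U-X = 23 → X
  i= 2: K-O = 22 → W
  i= 3: L-Y = 13 → N
  i= 4: C-O = 14 → O
  i= 5: N-B = 12 → M
  i= 6: Z-N = 12 → M
  i= 7: R-N =  4 → E
  i= 8: E-H = 23 → X
  i= 9: H-L = 22 → W
  i=10: H-U = 13 → N
  i=11: B-N = 14 → O
  i=12: V-J = 12 → M
  i=13: O-C = 12 → M
  i=14: U-Q =  4 → E
  i=15: W-Z = 23 → X
  i=16: B-F = 22 → W
  i=17: V-I = 13 → N
  i=18: Z-L = 14 → O
  i=19: T-H = 12 → M
  i=20: B-P = 12 → M
  i=21: N-J =  4 → E
  i=22: O-R = 23 → X
  i=23: J-N = 22 → W
  i=24: Z-M = 13 → N
  i=25: J-V = 14 → O
  i=26: K-Y = 12 → M
  i=27: O-C = 12 → M
  i=28: G-C =  4 → E
  i=29: T-W = 23 → X
  i=30: P-T = 22 → W
  i=31: N-A = 13 → N
  i=32: X-J = 14 → O
  i=33: J-X = 12 → M
  i=34: O-C = 12 → M
  i=35: W-S =  4 → E
  i=36: Y-B = 23 → X
  i=37: X-B = 22 → W
  i=38: T-G = 13 → N
  shifts repeat with period 7: EXWNOMM

EXWNOMM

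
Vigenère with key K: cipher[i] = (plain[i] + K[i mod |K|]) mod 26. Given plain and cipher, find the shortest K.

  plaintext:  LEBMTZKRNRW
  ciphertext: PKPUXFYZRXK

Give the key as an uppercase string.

  i= 0: P-L =  4 → E
  i= 1: K-E =  6 → G
  i= 2: P-B = 14 → O
  i= 3: U-M =  8 → I
  i= 4: X-T =  4 → E
  i= 5: F-Z =  6 → G
  i= 6: Y-K = 14 → O
  i= 7: Z-R =  8 → I
  i= 8: R-N =  4 → E
  i= 9: X-R =  6 → G
  i=10: K-W = 14 → O
  shifts repeat with period 4: EGOI

EGOI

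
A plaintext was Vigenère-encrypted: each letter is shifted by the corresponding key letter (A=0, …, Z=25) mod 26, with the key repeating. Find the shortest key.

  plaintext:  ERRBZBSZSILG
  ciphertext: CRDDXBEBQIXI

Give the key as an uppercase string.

YAMC

  i= 0: C-E = 24 → Y
  i= 1: R-R =  0 → A
  i= 2: D-R = 12 → M
  i= 3: D-B =  2 → C
  i= 4: X-Z = 24 → Y
  i= 5: B-B =  0 → A
  i= 6: E-S = 12 → M
  i= 7: B-Z =  2 → C
  i= 8: Q-S = 24 → Y
  i= 9: I-I =  0 → A
  i=10: X-L = 12 → M
  i=11: I-G =  2 → C
  shifts repeat with period 4: YAMC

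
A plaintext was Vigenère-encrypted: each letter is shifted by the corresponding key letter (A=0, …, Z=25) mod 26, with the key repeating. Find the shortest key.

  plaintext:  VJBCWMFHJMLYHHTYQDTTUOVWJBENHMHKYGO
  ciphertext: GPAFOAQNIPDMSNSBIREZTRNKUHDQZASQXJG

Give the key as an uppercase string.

LGZDSO

  i= 0: G-V = 11 → L
  i= 1: P-J =  6 → G
  i= 2: A-B = 25 → Z
  i= 3: F-C =  3 → D
  i= 4: O-W = 18 → S
  i= 5: A-M = 14 → O
  i= 6: Q-F = 11 → L
  i= 7: N-H =  6 → G
  i= 8: I-J = 25 → Z
  i= 9: P-M =  3 → D
  i=10: D-L = 18 → S
  i=11: M-Y = 14 → O
  i=12: S-H = 11 → L
  i=13: N-H =  6 → G
  i=14: S-T = 25 → Z
  i=15: B-Y =  3 → D
  i=16: I-Q = 18 → S
  i=17: R-D = 14 → O
  i=18: E-T = 11 → L
  i=19: Z-T =  6 → G
  i=20: T-U = 25 → Z
  i=21: R-O =  3 → D
  i=22: N-V = 18 → S
  i=23: K-W = 14 → O
  i=24: U-J = 11 → L
  i=25: H-B =  6 → G
  i=26: D-E = 25 → Z
  i=27: Q-N =  3 → D
  i=28: Z-H = 18 → S
  i=29: A-M = 14 → O
  i=30: S-H = 11 → L
  i=31: Q-K =  6 → G
  i=32: X-Y = 25 → Z
  i=33: J-G =  3 → D
  i=34: G-O = 18 → S
  shifts repeat with period 6: LGZDSO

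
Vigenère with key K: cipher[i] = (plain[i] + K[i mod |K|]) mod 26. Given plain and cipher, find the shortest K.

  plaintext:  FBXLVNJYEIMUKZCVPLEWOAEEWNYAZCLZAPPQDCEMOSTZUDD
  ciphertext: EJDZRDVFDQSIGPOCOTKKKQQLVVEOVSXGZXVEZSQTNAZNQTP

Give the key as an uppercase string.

  i= 0: E-F = 25 → Z
  i= 1: J-B =  8 → I
  i= 2: D-X =  6 → G
  i= 3: Z-L = 14 → O
  i= 4: R-V = 22 → W
  i= 5: D-N = 16 → Q
  i= 6: V-J = 12 → M
  i= 7: F-Y =  7 → H
  i= 8: D-E = 25 → Z
  i= 9: Q-I =  8 → I
  i=10: S-M =  6 → G
  i=11: I-U = 14 → O
  i=12: G-K = 22 → W
  i=13: P-Z = 16 → Q
  i=14: O-C = 12 → M
  i=15: C-V =  7 → H
  i=16: O-P = 25 → Z
  i=17: T-L =  8 → I
  i=18: K-E =  6 → G
  i=19: K-W = 14 → O
  i=20: K-O = 22 → W
  i=21: Q-A = 16 → Q
  i=22: Q-E = 12 → M
  i=23: L-E =  7 → H
  i=24: V-W = 25 → Z
  i=25: V-N =  8 → I
  i=26: E-Y =  6 → G
  i=27: O-A = 14 → O
  i=28: V-Z = 22 → W
  i=29: S-C = 16 → Q
  i=30: X-L = 12 → M
  i=31: G-Z =  7 → H
  i=32: Z-A = 25 → Z
  i=33: X-P =  8 → I
  i=34: V-P =  6 → G
  i=35: E-Q = 14 → O
  i=36: Z-D = 22 → W
  i=37: S-C = 16 → Q
  i=38: Q-E = 12 → M
  i=39: T-M =  7 → H
  i=40: N-O = 25 → Z
  i=41: A-S =  8 → I
  i=42: Z-T =  6 → G
  i=43: N-Z = 14 → O
  i=44: Q-U = 22 → W
  i=45: T-D = 16 → Q
  i=46: P-D = 12 → M
  shifts repeat with period 8: ZIGOWQMH

ZIGOWQMH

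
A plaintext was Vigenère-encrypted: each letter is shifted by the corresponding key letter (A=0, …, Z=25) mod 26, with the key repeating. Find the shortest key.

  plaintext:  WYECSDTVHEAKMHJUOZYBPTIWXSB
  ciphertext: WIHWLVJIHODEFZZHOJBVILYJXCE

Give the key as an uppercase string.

  i= 0: W-W =  0 → A
  i= 1: I-Y = 10 → K
  i= 2: H-E =  3 → D
  i= 3: W-C = 20 → U
  i= 4: L-S = 19 → T
  i= 5: V-D = 18 → S
  i= 6: J-T = 16 → Q
  i= 7: I-V = 13 → N
  i= 8: H-H =  0 → A
  i= 9: O-E = 10 → K
  i=10: D-A =  3 → D
  i=11: E-K = 20 → U
  i=12: F-M = 19 → T
  i=13: Z-H = 18 → S
  i=14: Z-J = 16 → Q
  i=15: H-U = 13 → N
  i=16: O-O =  0 → A
  i=17: J-Z = 10 → K
  i=18: B-Y =  3 → D
  i=19: V-B = 20 → U
  i=20: I-P = 19 → T
  i=21: L-T = 18 → S
  i=22: Y-I = 16 → Q
  i=23: J-W = 13 → N
  i=24: X-X =  0 → A
  i=25: C-S = 10 → K
  i=26: E-B =  3 → D
  shifts repeat with period 8: AKDUTSQN

AKDUTSQN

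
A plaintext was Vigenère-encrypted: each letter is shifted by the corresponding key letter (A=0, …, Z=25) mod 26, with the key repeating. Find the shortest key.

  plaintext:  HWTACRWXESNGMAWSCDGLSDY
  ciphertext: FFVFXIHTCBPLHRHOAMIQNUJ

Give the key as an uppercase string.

YJCFVRLW

  i= 0: F-H = 24 → Y
  i= 1: F-W =  9 → J
  i= 2: V-T =  2 → C
  i= 3: F-A =  5 → F
  i= 4: X-C = 21 → V
  i= 5: I-R = 17 → R
  i= 6: H-W = 11 → L
  i= 7: T-X = 22 → W
  i= 8: C-E = 24 → Y
  i= 9: B-S =  9 → J
  i=10: P-N =  2 → C
  i=11: L-G =  5 → F
  i=12: H-M = 21 → V
  i=13: R-A = 17 → R
  i=14: H-W = 11 → L
  i=15: O-S = 22 → W
  i=16: A-C = 24 → Y
  i=17: M-D =  9 → J
  i=18: I-G =  2 → C
  i=19: Q-L =  5 → F
  i=20: N-S = 21 → V
  i=21: U-D = 17 → R
  i=22: J-Y = 11 → L
  shifts repeat with period 8: YJCFVRLW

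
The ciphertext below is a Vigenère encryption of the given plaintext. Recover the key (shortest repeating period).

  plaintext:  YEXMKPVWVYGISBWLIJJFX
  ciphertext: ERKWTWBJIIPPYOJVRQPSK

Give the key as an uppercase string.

  i= 0: E-Y =  6 → G
  i= 1: R-E = 13 → N
  i= 2: K-X = 13 → N
  i= 3: W-M = 10 → K
  i= 4: T-K =  9 → J
  i= 5: W-P =  7 → H
  i= 6: B-V =  6 → G
  i= 7: J-W = 13 → N
  i= 8: I-V = 13 → N
  i= 9: I-Y = 10 → K
  i=10: P-G =  9 → J
  i=11: P-I =  7 → H
  i=12: Y-S =  6 → G
  i=13: O-B = 13 → N
  i=14: J-W = 13 → N
  i=15: V-L = 10 → K
  i=16: R-I =  9 → J
  i=17: Q-J =  7 → H
  i=18: P-J =  6 → G
  i=19: S-F = 13 → N
  i=20: K-X = 13 → N
  shifts repeat with period 6: GNNKJH

GNNKJH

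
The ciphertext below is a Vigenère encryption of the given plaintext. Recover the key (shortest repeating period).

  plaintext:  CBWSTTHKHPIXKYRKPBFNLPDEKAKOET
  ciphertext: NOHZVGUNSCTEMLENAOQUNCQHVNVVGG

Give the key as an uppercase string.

LNLHCNND

  i= 0: N-C = 11 → L
  i= 1: O-B = 13 → N
  i= 2: H-W = 11 → L
  i= 3: Z-S =  7 → H
  i= 4: V-T =  2 → C
  i= 5: G-T = 13 → N
  i= 6: U-H = 13 → N
  i= 7: N-K =  3 → D
  i= 8: S-H = 11 → L
  i= 9: C-P = 13 → N
  i=10: T-I = 11 → L
  i=11: E-X =  7 → H
  i=12: M-K =  2 → C
  i=13: L-Y = 13 → N
  i=14: E-R = 13 → N
  i=15: N-K =  3 → D
  i=16: A-P = 11 → L
  i=17: O-B = 13 → N
  i=18: Q-F = 11 → L
  i=19: U-N =  7 → H
  i=20: N-L =  2 → C
  i=21: C-P = 13 → N
  i=22: Q-D = 13 → N
  i=23: H-E =  3 → D
  i=24: V-K = 11 → L
  i=25: N-A = 13 → N
  i=26: V-K = 11 → L
  i=27: V-O =  7 → H
  i=28: G-E =  2 → C
  i=29: G-T = 13 → N
  shifts repeat with period 8: LNLHCNND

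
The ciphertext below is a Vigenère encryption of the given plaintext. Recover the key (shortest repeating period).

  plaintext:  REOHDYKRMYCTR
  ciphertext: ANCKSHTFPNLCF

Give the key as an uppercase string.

JJODP

  i= 0: A-R =  9 → J
  i= 1: N-E =  9 → J
  i= 2: C-O = 14 → O
  i= 3: K-H =  3 → D
  i= 4: S-D = 15 → P
  i= 5: H-Y =  9 → J
  i= 6: T-K =  9 → J
  i= 7: F-R = 14 → O
  i= 8: P-M =  3 → D
  i= 9: N-Y = 15 → P
  i=10: L-C =  9 → J
  i=11: C-T =  9 → J
  i=12: F-R = 14 → O
  shifts repeat with period 5: JJODP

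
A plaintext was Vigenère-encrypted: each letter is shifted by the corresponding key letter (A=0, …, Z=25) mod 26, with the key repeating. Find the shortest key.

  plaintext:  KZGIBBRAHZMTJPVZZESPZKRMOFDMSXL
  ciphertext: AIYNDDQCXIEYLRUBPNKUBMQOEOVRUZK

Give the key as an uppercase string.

  i= 0: A-K = 16 → Q
  i= 1: I-Z =  9 → J
  i= 2: Y-G = 18 → S
  i= 3: N-I =  5 → F
  i= 4: D-B =  2 → C
  i= 5: D-B =  2 → C
  i= 6: Q-R = 25 → Z
  i= 7: C-A =  2 → C
  i= 8: X-H = 16 → Q
  i= 9: I-Z =  9 → J
  i=10: E-M = 18 → S
  i=11: Y-T =  5 → F
  i=12: L-J =  2 → C
  i=13: R-P =  2 → C
  i=14: U-V = 25 → Z
  i=15: B-Z =  2 → C
  i=16: P-Z = 16 → Q
  i=17: N-E =  9 → J
  i=18: K-S = 18 → S
  i=19: U-P =  5 → F
  i=20: B-Z =  2 → C
  i=21: M-K =  2 → C
  i=22: Q-R = 25 → Z
  i=23: O-M =  2 → C
  i=24: E-O = 16 → Q
  i=25: O-F =  9 → J
  i=26: V-D = 18 → S
  i=27: R-M =  5 → F
  i=28: U-S =  2 → C
  i=29: Z-X =  2 → C
  i=30: K-L = 25 → Z
  shifts repeat with period 8: QJSFCCZC

QJSFCCZC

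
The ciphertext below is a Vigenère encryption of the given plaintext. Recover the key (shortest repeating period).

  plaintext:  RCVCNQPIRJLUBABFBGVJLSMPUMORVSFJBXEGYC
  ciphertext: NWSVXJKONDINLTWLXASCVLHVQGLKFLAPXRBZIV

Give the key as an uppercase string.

  i= 0: N-R = 22 → W
  i= 1: W-C = 20 → U
  i= 2: S-V = 23 → X
  i= 3: V-C = 19 → T
  i= 4: X-N = 10 → K
  i= 5: J-Q = 19 → T
  i= 6: K-P = 21 → V
  i= 7: O-I =  6 → G
  i= 8: N-R = 22 → W
  i= 9: D-J = 20 → U
  i=10: I-L = 23 → X
  i=11: N-U = 19 → T
  i=12: L-B = 10 → K
  i=13: T-A = 19 → T
  i=14: W-B = 21 → V
  i=15: L-F =  6 → G
  i=16: X-B = 22 → W
  i=17: A-G = 20 → U
  i=18: S-V = 23 → X
  i=19: C-J = 19 → T
  i=20: V-L = 10 → K
  i=21: L-S = 19 → T
  i=22: H-M = 21 → V
  i=23: V-P =  6 → G
  i=24: Q-U = 22 → W
  i=25: G-M = 20 → U
  i=26: L-O = 23 → X
  i=27: K-R = 19 → T
  i=28: F-V = 10 → K
  i=29: L-S = 19 → T
  i=30: A-F = 21 → V
  i=31: P-J =  6 → G
  i=32: X-B = 22 → W
  i=33: R-X = 20 → U
  i=34: B-E = 23 → X
  i=35: Z-G = 19 → T
  i=36: I-Y = 10 → K
  i=37: V-C = 19 → T
  shifts repeat with period 8: WUXTKTVG

WUXTKTVG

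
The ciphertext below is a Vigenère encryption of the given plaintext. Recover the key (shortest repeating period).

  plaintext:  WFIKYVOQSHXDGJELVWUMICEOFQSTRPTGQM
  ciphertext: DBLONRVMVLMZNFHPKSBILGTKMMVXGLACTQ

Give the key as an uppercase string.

HWDEPW

  i= 0: D-W =  7 → H
  i= 1: B-F = 22 → W
  i= 2: L-I =  3 → D
  i= 3: O-K =  4 → E
  i= 4: N-Y = 15 → P
  i= 5: R-V = 22 → W
  i= 6: V-O =  7 → H
  i= 7: M-Q = 22 → W
  i= 8: V-S =  3 → D
  i= 9: L-H =  4 → E
  i=10: M-X = 15 → P
  i=11: Z-D = 22 → W
  i=12: N-G =  7 → H
  i=13: F-J = 22 → W
  i=14: H-E =  3 → D
  i=15: P-L =  4 → E
  i=16: K-V = 15 → P
  i=17: S-W = 22 → W
  i=18: B-U =  7 → H
  i=19: I-M = 22 → W
  i=20: L-I =  3 → D
  i=21: G-C =  4 → E
  i=22: T-E = 15 → P
  i=23: K-O = 22 → W
  i=24: M-F =  7 → H
  i=25: M-Q = 22 → W
  i=26: V-S =  3 → D
  i=27: X-T =  4 → E
  i=28: G-R = 15 → P
  i=29: L-P = 22 → W
  i=30: A-T =  7 → H
  i=31: C-G = 22 → W
  i=32: T-Q =  3 → D
  i=33: Q-M =  4 → E
  shifts repeat with period 6: HWDEPW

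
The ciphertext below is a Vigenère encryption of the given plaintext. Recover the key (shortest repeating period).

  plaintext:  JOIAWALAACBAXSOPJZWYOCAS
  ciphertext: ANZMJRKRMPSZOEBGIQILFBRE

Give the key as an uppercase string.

  i= 0: A-J = 17 → R
  i= 1: N-O = 25 → Z
  i= 2: Z-I = 17 → R
  i= 3: M-A = 12 → M
  i= 4: J-W = 13 → N
  i= 5: R-A = 17 → R
  i= 6: K-L = 25 → Z
  i= 7: R-A = 17 → R
  i= 8: M-A = 12 → M
  i= 9: P-C = 13 → N
  i=10: S-B = 17 → R
  i=11: Z-A = 25 → Z
  i=12: O-X = 17 → R
  i=13: E-S = 12 → M
  i=14: B-O = 13 → N
  i=15: G-P = 17 → R
  i=16: I-J = 25 → Z
  i=17: Q-Z = 17 → R
  i=18: I-W = 12 → M
  i=19: L-Y = 13 → N
  i=20: F-O = 17 → R
  i=21: B-C = 25 → Z
  i=22: R-A = 17 → R
  i=23: E-S = 12 → M
  shifts repeat with period 5: RZRMN

RZRMN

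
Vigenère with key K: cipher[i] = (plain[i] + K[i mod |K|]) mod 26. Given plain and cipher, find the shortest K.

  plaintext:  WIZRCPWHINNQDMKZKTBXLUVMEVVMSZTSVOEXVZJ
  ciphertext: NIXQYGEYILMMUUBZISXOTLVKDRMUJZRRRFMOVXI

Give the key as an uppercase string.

RAYZWRI

  i= 0: N-W = 17 → R
  i= 1: I-I =  0 → A
  i= 2: X-Z = 24 → Y
  i= 3: Q-R = 25 → Z
  i= 4: Y-C = 22 → W
  i= 5: G-P = 17 → R
  i= 6: E-W =  8 → I
  i= 7: Y-H = 17 → R
  i= 8: I-I =  0 → A
  i= 9: L-N = 24 → Y
  i=10: M-N = 25 → Z
  i=11: M-Q = 22 → W
  i=12: U-D = 17 → R
  i=13: U-M =  8 → I
  i=14: B-K = 17 → R
  i=15: Z-Z =  0 → A
  i=16: I-K = 24 → Y
  i=17: S-T = 25 → Z
  i=18: X-B = 22 → W
  i=19: O-X = 17 → R
  i=20: T-L =  8 → I
  i=21: L-U = 17 → R
  i=22: V-V =  0 → A
  i=23: K-M = 24 → Y
  i=24: D-E = 25 → Z
  i=25: R-V = 22 → W
  i=26: M-V = 17 → R
  i=27: U-M =  8 → I
  i=28: J-S = 17 → R
  i=29: Z-Z =  0 → A
  i=30: R-T = 24 → Y
  i=31: R-S = 25 → Z
  i=32: R-V = 22 → W
  i=33: F-O = 17 → R
  i=34: M-E =  8 → I
  i=35: O-X = 17 → R
  i=36: V-V =  0 → A
  i=37: X-Z = 24 → Y
  i=38: I-J = 25 → Z
  shifts repeat with period 7: RAYZWRI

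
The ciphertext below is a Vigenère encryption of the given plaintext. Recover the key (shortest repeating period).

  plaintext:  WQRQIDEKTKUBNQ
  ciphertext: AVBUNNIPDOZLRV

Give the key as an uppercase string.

  i= 0: A-W =  4 → E
  i= 1: V-Q =  5 → F
  i= 2: B-R = 10 → K
  i= 3: U-Q =  4 → E
  i= 4: N-I =  5 → F
  i= 5: N-D = 10 → K
  i= 6: I-E =  4 → E
  i= 7: P-K =  5 → F
  i= 8: D-T = 10 → K
  i= 9: O-K =  4 → E
  i=10: Z-U =  5 → F
  i=11: L-B = 10 → K
  i=12: R-N =  4 → E
  i=13: V-Q =  5 → F
  shifts repeat with period 3: EFK

EFK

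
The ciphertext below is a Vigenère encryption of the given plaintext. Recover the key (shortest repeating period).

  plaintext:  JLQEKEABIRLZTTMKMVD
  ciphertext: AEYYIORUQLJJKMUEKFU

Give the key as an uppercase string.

RTIUYK

  i= 0: A-J = 17 → R
  i= 1: E-L = 19 → T
  i= 2: Y-Q =  8 → I
  i= 3: Y-E = 20 → U
  i= 4: I-K = 24 → Y
  i= 5: O-E = 10 → K
  i= 6: R-A = 17 → R
  i= 7: U-B = 19 → T
  i= 8: Q-I =  8 → I
  i= 9: L-R = 20 → U
  i=10: J-L = 24 → Y
  i=11: J-Z = 10 → K
  i=12: K-T = 17 → R
  i=13: M-T = 19 → T
  i=14: U-M =  8 → I
  i=15: E-K = 20 → U
  i=16: K-M = 24 → Y
  i=17: F-V = 10 → K
  i=18: U-D = 17 → R
  shifts repeat with period 6: RTIUYK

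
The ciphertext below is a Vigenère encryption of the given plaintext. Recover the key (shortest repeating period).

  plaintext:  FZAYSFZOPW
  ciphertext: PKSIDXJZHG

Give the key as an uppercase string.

KLS

  i= 0: P-F = 10 → K
  i= 1: K-Z = 11 → L
  i= 2: S-A = 18 → S
  i= 3: I-Y = 10 → K
  i= 4: D-S = 11 → L
  i= 5: X-F = 18 → S
  i= 6: J-Z = 10 → K
  i= 7: Z-O = 11 → L
  i= 8: H-P = 18 → S
  i= 9: G-W = 10 → K
  shifts repeat with period 3: KLS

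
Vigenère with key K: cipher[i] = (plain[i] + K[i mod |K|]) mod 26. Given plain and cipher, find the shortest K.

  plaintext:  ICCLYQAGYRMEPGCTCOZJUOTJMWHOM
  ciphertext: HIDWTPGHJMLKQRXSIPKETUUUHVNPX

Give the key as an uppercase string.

  i= 0: H-I = 25 → Z
  i= 1: I-C =  6 → G
  i= 2: D-C =  1 → B
  i= 3: W-L = 11 → L
  i= 4: T-Y = 21 → V
  i= 5: P-Q = 25 → Z
  i= 6: G-A =  6 → G
  i= 7: H-G =  1 → B
  i= 8: J-Y = 11 → L
  i= 9: M-R = 21 → V
  i=10: L-M = 25 → Z
  i=11: K-E =  6 → G
  i=12: Q-P =  1 → B
  i=13: R-G = 11 → L
  i=14: X-C = 21 → V
  i=15: S-T = 25 → Z
  i=16: I-C =  6 → G
  i=17: P-O =  1 → B
  i=18: K-Z = 11 → L
  i=19: E-J = 21 → V
  i=20: T-U = 25 → Z
  i=21: U-O =  6 → G
  i=22: U-T =  1 → B
  i=23: U-J = 11 → L
  i=24: H-M = 21 → V
  i=25: V-W = 25 → Z
  i=26: N-H =  6 → G
  i=27: P-O =  1 → B
  i=28: X-M = 11 → L
  shifts repeat with period 5: ZGBLV

ZGBLV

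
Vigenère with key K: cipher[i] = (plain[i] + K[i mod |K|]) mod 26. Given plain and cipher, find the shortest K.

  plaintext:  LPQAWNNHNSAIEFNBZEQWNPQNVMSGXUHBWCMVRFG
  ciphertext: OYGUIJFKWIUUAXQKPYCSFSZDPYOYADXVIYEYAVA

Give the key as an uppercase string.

  i= 0: O-L =  3 → D
  i= 1: Y-P =  9 → J
  i= 2: G-Q = 16 → Q
  i= 3: U-A = 20 → U
  i= 4: I-W = 12 → M
  i= 5: J-N = 22 → W
  i= 6: F-N = 18 → S
  i= 7: K-H =  3 → D
  i= 8: W-N =  9 → J
  i= 9: I-S = 16 → Q
  i=10: U-A = 20 → U
  i=11: U-I = 12 → M
  i=12: A-E = 22 → W
  i=13: X-F = 18 → S
  i=14: Q-N =  3 → D
  i=15: K-B =  9 → J
  i=16: P-Z = 16 → Q
  i=17: Y-E = 20 → U
  i=18: C-Q = 12 → M
  i=19: S-W = 22 → W
  i=20: F-N = 18 → S
  i=21: S-P =  3 → D
  i=22: Z-Q =  9 → J
  i=23: D-N = 16 → Q
  i=24: P-V = 20 → U
  i=25: Y-M = 12 → M
  i=26: O-S = 22 → W
  i=27: Y-G = 18 → S
  i=28: A-X =  3 → D
  i=29: D-U =  9 → J
  i=30: X-H = 16 → Q
  i=31: V-B = 20 → U
  i=32: I-W = 12 → M
  i=33: Y-C = 22 → W
  i=34: E-M = 18 → S
  i=35: Y-V =  3 → D
  i=36: A-R =  9 → J
  i=37: V-F = 16 → Q
  i=38: A-G = 20 → U
  shifts repeat with period 7: DJQUMWS

DJQUMWS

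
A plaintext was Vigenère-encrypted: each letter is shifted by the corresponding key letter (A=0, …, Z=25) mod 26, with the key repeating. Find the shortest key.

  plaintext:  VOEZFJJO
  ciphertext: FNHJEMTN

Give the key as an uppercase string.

KZD

  i= 0: F-V = 10 → K
  i= 1: N-O = 25 → Z
  i= 2: H-E =  3 → D
  i= 3: J-Z = 10 → K
  i= 4: E-F = 25 → Z
  i= 5: M-J =  3 → D
  i= 6: T-J = 10 → K
  i= 7: N-O = 25 → Z
  shifts repeat with period 3: KZD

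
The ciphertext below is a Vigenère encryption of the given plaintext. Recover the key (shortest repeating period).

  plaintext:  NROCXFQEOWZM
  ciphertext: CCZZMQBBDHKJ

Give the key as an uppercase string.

  i= 0: C-N = 15 → P
  i= 1: C-R = 11 → L
  i= 2: Z-O = 11 → L
  i= 3: Z-C = 23 → X
  i= 4: M-X = 15 → P
  i= 5: Q-F = 11 → L
  i= 6: B-Q = 11 → L
  i= 7: B-E = 23 → X
  i= 8: D-O = 15 → P
  i= 9: H-W = 11 → L
  i=10: K-Z = 11 → L
  i=11: J-M = 23 → X
  shifts repeat with period 4: PLLX

PLLX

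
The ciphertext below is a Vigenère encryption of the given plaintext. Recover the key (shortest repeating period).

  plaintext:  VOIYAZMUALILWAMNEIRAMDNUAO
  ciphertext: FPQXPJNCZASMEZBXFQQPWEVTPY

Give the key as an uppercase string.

KBIZP

  i= 0: F-V = 10 → K
  i= 1: P-O =  1 → B
  i= 2: Q-I =  8 → I
  i= 3: X-Y = 25 → Z
  i= 4: P-A = 15 → P
  i= 5: J-Z = 10 → K
  i= 6: N-M =  1 → B
  i= 7: C-U =  8 → I
  i= 8: Z-A = 25 → Z
  i= 9: A-L = 15 → P
  i=10: S-I = 10 → K
  i=11: M-L =  1 → B
  i=12: E-W =  8 → I
  i=13: Z-A = 25 → Z
  i=14: B-M = 15 → P
  i=15: X-N = 10 → K
  i=16: F-E =  1 → B
  i=17: Q-I =  8 → I
  i=18: Q-R = 25 → Z
  i=19: P-A = 15 → P
  i=20: W-M = 10 → K
  i=21: E-D =  1 → B
  i=22: V-N =  8 → I
  i=23: T-U = 25 → Z
  i=24: P-A = 15 → P
  i=25: Y-O = 10 → K
  shifts repeat with period 5: KBIZP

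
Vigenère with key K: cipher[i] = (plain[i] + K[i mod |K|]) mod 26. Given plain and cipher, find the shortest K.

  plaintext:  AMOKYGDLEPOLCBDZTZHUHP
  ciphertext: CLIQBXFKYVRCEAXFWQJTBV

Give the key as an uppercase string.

CZUGDR

  i= 0: C-A =  2 → C
  i= 1: L-M = 25 → Z
  i= 2: I-O = 20 → U
  i= 3: Q-K =  6 → G
  i= 4: B-Y =  3 → D
  i= 5: X-G = 17 → R
  i= 6: F-D =  2 → C
  i= 7: K-L = 25 → Z
  i= 8: Y-E = 20 → U
  i= 9: V-P =  6 → G
  i=10: R-O =  3 → D
  i=11: C-L = 17 → R
  i=12: E-C =  2 → C
  i=13: A-B = 25 → Z
  i=14: X-D = 20 → U
  i=15: F-Z =  6 → G
  i=16: W-T =  3 → D
  i=17: Q-Z = 17 → R
  i=18: J-H =  2 → C
  i=19: T-U = 25 → Z
  i=20: B-H = 20 → U
  i=21: V-P =  6 → G
  shifts repeat with period 6: CZUGDR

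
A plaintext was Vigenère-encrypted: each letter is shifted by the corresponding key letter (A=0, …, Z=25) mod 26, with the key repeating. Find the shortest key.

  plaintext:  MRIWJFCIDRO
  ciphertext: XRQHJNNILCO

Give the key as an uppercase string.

LAI

  i= 0: X-M = 11 → L
  i= 1: R-R =  0 → A
  i= 2: Q-I =  8 → I
  i= 3: H-W = 11 → L
  i= 4: J-J =  0 → A
  i= 5: N-F =  8 → I
  i= 6: N-C = 11 → L
  i= 7: I-I =  0 → A
  i= 8: L-D =  8 → I
  i= 9: C-R = 11 → L
  i=10: O-O =  0 → A
  shifts repeat with period 3: LAI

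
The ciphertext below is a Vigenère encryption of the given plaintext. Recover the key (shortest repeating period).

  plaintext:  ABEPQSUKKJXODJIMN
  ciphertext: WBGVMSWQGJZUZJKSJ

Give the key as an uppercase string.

WACG

  i= 0: W-A = 22 → W
  i= 1: B-B =  0 → A
  i= 2: G-E =  2 → C
  i= 3: V-P =  6 → G
  i= 4: M-Q = 22 → W
  i= 5: S-S =  0 → A
  i= 6: W-U =  2 → C
  i= 7: Q-K =  6 → G
  i= 8: G-K = 22 → W
  i= 9: J-J =  0 → A
  i=10: Z-X =  2 → C
  i=11: U-O =  6 → G
  i=12: Z-D = 22 → W
  i=13: J-J =  0 → A
  i=14: K-I =  2 → C
  i=15: S-M =  6 → G
  i=16: J-N = 22 → W
  shifts repeat with period 4: WACG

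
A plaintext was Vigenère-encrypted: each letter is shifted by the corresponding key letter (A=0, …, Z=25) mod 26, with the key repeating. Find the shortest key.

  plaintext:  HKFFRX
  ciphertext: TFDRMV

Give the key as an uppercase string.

MVY

  i= 0: T-H = 12 → M
  i= 1: F-K = 21 → V
  i= 2: D-F = 24 → Y
  i= 3: R-F = 12 → M
  i= 4: M-R = 21 → V
  i= 5: V-X = 24 → Y
  shifts repeat with period 3: MVY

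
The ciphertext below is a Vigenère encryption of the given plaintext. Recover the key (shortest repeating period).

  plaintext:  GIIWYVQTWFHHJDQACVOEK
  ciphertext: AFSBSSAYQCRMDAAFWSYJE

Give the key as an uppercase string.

  i= 0: A-G = 20 → U
  i= 1: F-I = 23 → X
  i= 2: S-I = 10 → K
  i= 3: B-W =  5 → F
  i= 4: S-Y = 20 → U
  i= 5: S-V = 23 → X
  i= 6: A-Q = 10 → K
  i= 7: Y-T =  5 → F
  i= 8: Q-W = 20 → U
  i= 9: C-F = 23 → X
  i=10: R-H = 10 → K
  i=11: M-H =  5 → F
  i=12: D-J = 20 → U
  i=13: A-D = 23 → X
  i=14: A-Q = 10 → K
  i=15: F-A =  5 → F
  i=16: W-C = 20 → U
  i=17: S-V = 23 → X
  i=18: Y-O = 10 → K
  i=19: J-E =  5 → F
  i=20: E-K = 20 → U
  shifts repeat with period 4: UXKF

UXKF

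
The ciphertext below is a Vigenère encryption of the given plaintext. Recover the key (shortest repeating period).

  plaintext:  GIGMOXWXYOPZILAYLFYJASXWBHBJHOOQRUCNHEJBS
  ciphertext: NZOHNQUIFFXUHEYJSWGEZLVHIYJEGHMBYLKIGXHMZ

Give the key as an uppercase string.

HRIVZTYL

  i= 0: N-G =  7 → H
  i= 1: Z-I = 17 → R
  i= 2: O-G =  8 → I
  i= 3: H-M = 21 → V
  i= 4: N-O = 25 → Z
  i= 5: Q-X = 19 → T
  i= 6: U-W = 24 → Y
  i= 7: I-X = 11 → L
  i= 8: F-Y =  7 → H
  i= 9: F-O = 17 → R
  i=10: X-P =  8 → I
  i=11: U-Z = 21 → V
  i=12: H-I = 25 → Z
  i=13: E-L = 19 → T
  i=14: Y-A = 24 → Y
  i=15: J-Y = 11 → L
  i=16: S-L =  7 → H
  i=17: W-F = 17 → R
  i=18: G-Y =  8 → I
  i=19: E-J = 21 → V
  i=20: Z-A = 25 → Z
  i=21: L-S = 19 → T
  i=22: V-X = 24 → Y
  i=23: H-W = 11 → L
  i=24: I-B =  7 → H
  i=25: Y-H = 17 → R
  i=26: J-B =  8 → I
  i=27: E-J = 21 → V
  i=28: G-H = 25 → Z
  i=29: H-O = 19 → T
  i=30: M-O = 24 → Y
  i=31: B-Q = 11 → L
  i=32: Y-R =  7 → H
  i=33: L-U = 17 → R
  i=34: K-C =  8 → I
  i=35: I-N = 21 → V
  i=36: G-H = 25 → Z
  i=37: X-E = 19 → T
  i=38: H-J = 24 → Y
  i=39: M-B = 11 → L
  i=40: Z-S =  7 → H
  shifts repeat with period 8: HRIVZTYL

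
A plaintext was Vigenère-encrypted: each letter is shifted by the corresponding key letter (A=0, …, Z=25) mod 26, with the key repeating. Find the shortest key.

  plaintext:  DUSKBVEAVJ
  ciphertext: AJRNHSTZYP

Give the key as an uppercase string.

  i= 0: A-D = 23 → X
  i= 1: J-U = 15 → P
  i= 2: R-S = 25 → Z
  i= 3: N-K =  3 → D
  i= 4: H-B =  6 → G
  i= 5: S-V = 23 → X
  i= 6: T-E = 15 → P
  i= 7: Z-A = 25 → Z
  i= 8: Y-V =  3 → D
  i= 9: P-J =  6 → G
  shifts repeat with period 5: XPZDG

XPZDG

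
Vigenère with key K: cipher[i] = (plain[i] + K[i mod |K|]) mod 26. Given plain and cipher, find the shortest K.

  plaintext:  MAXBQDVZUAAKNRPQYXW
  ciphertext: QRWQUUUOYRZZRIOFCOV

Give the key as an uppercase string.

  i= 0: Q-M =  4 → E
  i= 1: R-A = 17 → R
  i= 2: W-X = 25 → Z
  i= 3: Q-B = 15 → P
  i= 4: U-Q =  4 → E
  i= 5: U-D = 17 → R
  i= 6: U-V = 25 → Z
  i= 7: O-Z = 15 → P
  i= 8: Y-U =  4 → E
  i= 9: R-A = 17 → R
  i=10: Z-A = 25 → Z
  i=11: Z-K = 15 → P
  i=12: R-N =  4 → E
  i=13: I-R = 17 → R
  i=14: O-P = 25 → Z
  i=15: F-Q = 15 → P
  i=16: C-Y =  4 → E
  i=17: O-X = 17 → R
  i=18: V-W = 25 → Z
  shifts repeat with period 4: ERZP

ERZP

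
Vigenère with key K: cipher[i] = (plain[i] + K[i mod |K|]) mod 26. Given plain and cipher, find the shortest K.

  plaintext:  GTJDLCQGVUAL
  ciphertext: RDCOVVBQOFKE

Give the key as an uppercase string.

  i= 0: R-G = 11 → L
  i= 1: D-T = 10 → K
  i= 2: C-J = 19 → T
  i= 3: O-D = 11 → L
  i= 4: V-L = 10 → K
  i= 5: V-C = 19 → T
  i= 6: B-Q = 11 → L
  i= 7: Q-G = 10 → K
  i= 8: O-V = 19 → T
  i= 9: F-U = 11 → L
  i=10: K-A = 10 → K
  i=11: E-L = 19 → T
  shifts repeat with period 3: LKT

LKT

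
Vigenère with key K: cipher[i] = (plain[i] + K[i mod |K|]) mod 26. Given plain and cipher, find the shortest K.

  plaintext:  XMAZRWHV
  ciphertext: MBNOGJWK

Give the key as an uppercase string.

  i= 0: M-X = 15 → P
  i= 1: B-M = 15 → P
  i= 2: N-A = 13 → N
  i= 3: O-Z = 15 → P
  i= 4: G-R = 15 → P
  i= 5: J-W = 13 → N
  i= 6: W-H = 15 → P
  i= 7: K-V = 15 → P
  shifts repeat with period 3: PPN

PPN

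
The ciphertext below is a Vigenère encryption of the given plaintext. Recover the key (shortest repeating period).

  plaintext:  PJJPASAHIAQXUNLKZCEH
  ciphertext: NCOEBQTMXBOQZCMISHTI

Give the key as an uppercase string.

YTFPB

  i= 0: N-P = 24 → Y
  i= 1: C-J = 19 → T
  i= 2: O-J =  5 → F
  i= 3: E-P = 15 → P
  i= 4: B-A =  1 → B
  i= 5: Q-S = 24 → Y
  i= 6: T-A = 19 → T
  i= 7: M-H =  5 → F
  i= 8: X-I = 15 → P
  i= 9: B-A =  1 → B
  i=10: O-Q = 24 → Y
  i=11: Q-X = 19 → T
  i=12: Z-U =  5 → F
  i=13: C-N = 15 → P
  i=14: M-L =  1 → B
  i=15: I-K = 24 → Y
  i=16: S-Z = 19 → T
  i=17: H-C =  5 → F
  i=18: T-E = 15 → P
  i=19: I-H =  1 → B
  shifts repeat with period 5: YTFPB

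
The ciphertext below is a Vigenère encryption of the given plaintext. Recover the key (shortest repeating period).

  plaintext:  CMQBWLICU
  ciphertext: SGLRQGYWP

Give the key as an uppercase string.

  i= 0: S-C = 16 → Q
  i= 1: G-M = 20 → U
  i= 2: L-Q = 21 → V
  i= 3: R-B = 16 → Q
  i= 4: Q-W = 20 → U
  i= 5: G-L = 21 → V
  i= 6: Y-I = 16 → Q
  i= 7: W-C = 20 → U
  i= 8: P-U = 21 → V
  shifts repeat with period 3: QUV

QUV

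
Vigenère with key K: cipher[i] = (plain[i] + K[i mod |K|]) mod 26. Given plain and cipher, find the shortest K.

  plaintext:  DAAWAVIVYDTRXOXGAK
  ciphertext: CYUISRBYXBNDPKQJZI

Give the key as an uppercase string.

  i= 0: C-D = 25 → Z
  i= 1: Y-A = 24 → Y
  i= 2: U-A = 20 → U
  i= 3: I-W = 12 → M
  i= 4: S-A = 18 → S
  i= 5: R-V = 22 → W
  i= 6: B-I = 19 → T
  i= 7: Y-V =  3 → D
  i= 8: X-Y = 25 → Z
  i= 9: B-D = 24 → Y
  i=10: N-T = 20 → U
  i=11: D-R = 12 → M
  i=12: P-X = 18 → S
  i=13: K-O = 22 → W
  i=14: Q-X = 19 → T
  i=15: J-G =  3 → D
  i=16: Z-A = 25 → Z
  i=17: I-K = 24 → Y
  shifts repeat with period 8: ZYUMSWTD

ZYUMSWTD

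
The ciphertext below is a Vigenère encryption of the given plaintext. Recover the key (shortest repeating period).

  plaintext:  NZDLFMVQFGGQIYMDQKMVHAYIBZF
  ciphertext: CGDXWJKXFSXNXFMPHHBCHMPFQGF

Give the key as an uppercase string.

  i= 0: C-N = 15 → P
  i= 1: G-Z =  7 → H
  i= 2: D-D =  0 → A
  i= 3: X-L = 12 → M
  i= 4: W-F = 17 → R
  i= 5: J-M = 23 → X
  i= 6: K-V = 15 → P
  i= 7: X-Q =  7 → H
  i= 8: F-F =  0 → A
  i= 9: S-G = 12 → M
  i=10: X-G = 17 → R
  i=11: N-Q = 23 → X
  i=12: X-I = 15 → P
  i=13: F-Y =  7 → H
  i=14: M-M =  0 → A
  i=15: P-D = 12 → M
  i=16: H-Q = 17 → R
  i=17: H-K = 23 → X
  i=18: B-M = 15 → P
  i=19: C-V =  7 → H
  i=20: H-H =  0 → A
  i=21: M-A = 12 → M
  i=22: P-Y = 17 → R
  i=23: F-I = 23 → X
  i=24: Q-B = 15 → P
  i=25: G-Z =  7 → H
  i=26: F-F =  0 → A
  shifts repeat with period 6: PHAMRX

PHAMRX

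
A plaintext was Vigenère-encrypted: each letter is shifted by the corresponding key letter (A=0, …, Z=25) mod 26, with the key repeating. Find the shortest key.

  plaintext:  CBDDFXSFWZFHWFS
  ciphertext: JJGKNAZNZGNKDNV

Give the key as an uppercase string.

HID

  i= 0: J-C =  7 → H
  i= 1: J-B =  8 → I
  i= 2: G-D =  3 → D
  i= 3: K-D =  7 → H
  i= 4: N-F =  8 → I
  i= 5: A-X =  3 → D
  i= 6: Z-S =  7 → H
  i= 7: N-F =  8 → I
  i= 8: Z-W =  3 → D
  i= 9: G-Z =  7 → H
  i=10: N-F =  8 → I
  i=11: K-H =  3 → D
  i=12: D-W =  7 → H
  i=13: N-F =  8 → I
  i=14: V-S =  3 → D
  shifts repeat with period 3: HID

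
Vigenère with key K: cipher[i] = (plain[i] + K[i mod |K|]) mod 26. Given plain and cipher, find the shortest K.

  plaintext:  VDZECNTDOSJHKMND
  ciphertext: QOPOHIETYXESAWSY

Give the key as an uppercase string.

  i= 0: Q-V = 21 → V
  i= 1: O-D = 11 → L
  i= 2: P-Z = 16 → Q
  i= 3: O-E = 10 → K
  i= 4: H-C =  5 → F
  i= 5: I-N = 21 → V
  i= 6: E-T = 11 → L
  i= 7: T-D = 16 → Q
  i= 8: Y-O = 10 → K
  i= 9: X-S =  5 → F
  i=10: E-J = 21 → V
  i=11: S-H = 11 → L
  i=12: A-K = 16 → Q
  i=13: W-M = 10 → K
  i=14: S-N =  5 → F
  i=15: Y-D = 21 → V
  shifts repeat with period 5: VLQKF

VLQKF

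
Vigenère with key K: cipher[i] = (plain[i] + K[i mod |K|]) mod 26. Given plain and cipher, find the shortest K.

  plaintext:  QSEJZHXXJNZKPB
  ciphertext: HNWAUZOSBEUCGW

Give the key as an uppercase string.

RVS

  i= 0: H-Q = 17 → R
  i= 1: N-S = 21 → V
  i= 2: W-E = 18 → S
  i= 3: A-J = 17 → R
  i= 4: U-Z = 21 → V
  i= 5: Z-H = 18 → S
  i= 6: O-X = 17 → R
  i= 7: S-X = 21 → V
  i= 8: B-J = 18 → S
  i= 9: E-N = 17 → R
  i=10: U-Z = 21 → V
  i=11: C-K = 18 → S
  i=12: G-P = 17 → R
  i=13: W-B = 21 → V
  shifts repeat with period 3: RVS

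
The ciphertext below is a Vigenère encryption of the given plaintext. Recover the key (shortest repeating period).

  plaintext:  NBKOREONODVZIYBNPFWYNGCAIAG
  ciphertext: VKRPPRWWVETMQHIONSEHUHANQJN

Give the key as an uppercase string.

IJHBYN

  i= 0: V-N =  8 → I
  i= 1: K-B =  9 → J
  i= 2: R-K =  7 → H
  i= 3: P-O =  1 → B
  i= 4: P-R = 24 → Y
  i= 5: R-E = 13 → N
  i= 6: W-O =  8 → I
  i= 7: W-N =  9 → J
  i= 8: V-O =  7 → H
  i= 9: E-D =  1 → B
  i=10: T-V = 24 → Y
  i=11: M-Z = 13 → N
  i=12: Q-I =  8 → I
  i=13: H-Y =  9 → J
  i=14: I-B =  7 → H
  i=15: O-N =  1 → B
  i=16: N-P = 24 → Y
  i=17: S-F = 13 → N
  i=18: E-W =  8 → I
  i=19: H-Y =  9 → J
  i=20: U-N =  7 → H
  i=21: H-G =  1 → B
  i=22: A-C = 24 → Y
  i=23: N-A = 13 → N
  i=24: Q-I =  8 → I
  i=25: J-A =  9 → J
  i=26: N-G =  7 → H
  shifts repeat with period 6: IJHBYN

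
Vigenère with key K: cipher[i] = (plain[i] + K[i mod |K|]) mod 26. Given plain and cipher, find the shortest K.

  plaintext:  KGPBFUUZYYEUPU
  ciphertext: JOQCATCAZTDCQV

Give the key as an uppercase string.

ZIBBV

  i= 0: J-K = 25 → Z
  i= 1: O-G =  8 → I
  i= 2: Q-P =  1 → B
  i= 3: C-B =  1 → B
  i= 4: A-F = 21 → V
  i= 5: T-U = 25 → Z
  i= 6: C-U =  8 → I
  i= 7: A-Z =  1 → B
  i= 8: Z-Y =  1 → B
  i= 9: T-Y = 21 → V
  i=10: D-E = 25 → Z
  i=11: C-U =  8 → I
  i=12: Q-P =  1 → B
  i=13: V-U =  1 → B
  shifts repeat with period 5: ZIBBV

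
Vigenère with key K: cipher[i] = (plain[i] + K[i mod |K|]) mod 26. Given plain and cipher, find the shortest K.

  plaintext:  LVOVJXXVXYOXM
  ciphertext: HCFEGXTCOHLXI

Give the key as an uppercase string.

WHRJXA

  i= 0: H-L = 22 → W
  i= 1: C-V =  7 → H
  i= 2: F-O = 17 → R
  i= 3: E-V =  9 → J
  i= 4: G-J = 23 → X
  i= 5: X-X =  0 → A
  i= 6: T-X = 22 → W
  i= 7: C-V =  7 → H
  i= 8: O-X = 17 → R
  i= 9: H-Y =  9 → J
  i=10: L-O = 23 → X
  i=11: X-X =  0 → A
  i=12: I-M = 22 → W
  shifts repeat with period 6: WHRJXA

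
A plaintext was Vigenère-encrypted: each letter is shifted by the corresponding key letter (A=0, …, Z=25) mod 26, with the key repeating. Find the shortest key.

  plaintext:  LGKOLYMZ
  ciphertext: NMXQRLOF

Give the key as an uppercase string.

CGN

  i= 0: N-L =  2 → C
  i= 1: M-G =  6 → G
  i= 2: X-K = 13 → N
  i= 3: Q-O =  2 → C
  i= 4: R-L =  6 → G
  i= 5: L-Y = 13 → N
  i= 6: O-M =  2 → C
  i= 7: F-Z =  6 → G
  shifts repeat with period 3: CGN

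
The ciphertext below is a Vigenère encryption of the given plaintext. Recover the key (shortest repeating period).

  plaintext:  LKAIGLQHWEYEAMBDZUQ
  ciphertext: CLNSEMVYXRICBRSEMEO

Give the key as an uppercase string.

RBNKYBF

  i= 0: C-L = 17 → R
  i= 1: L-K =  1 → B
  i= 2: N-A = 13 → N
  i= 3: S-I = 10 → K
  i= 4: E-G = 24 → Y
  i= 5: M-L =  1 → B
  i= 6: V-Q =  5 → F
  i= 7: Y-H = 17 → R
  i= 8: X-W =  1 → B
  i= 9: R-E = 13 → N
  i=10: I-Y = 10 → K
  i=11: C-E = 24 → Y
  i=12: B-A =  1 → B
  i=13: R-M =  5 → F
  i=14: S-B = 17 → R
  i=15: E-D =  1 → B
  i=16: M-Z = 13 → N
  i=17: E-U = 10 → K
  i=18: O-Q = 24 → Y
  shifts repeat with period 7: RBNKYBF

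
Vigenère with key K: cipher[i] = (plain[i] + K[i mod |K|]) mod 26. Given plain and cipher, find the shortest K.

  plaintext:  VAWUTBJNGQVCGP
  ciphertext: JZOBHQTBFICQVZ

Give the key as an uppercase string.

  i= 0: J-V = 14 → O
  i= 1: Z-A = 25 → Z
  i= 2: O-W = 18 → S
  i= 3: B-U =  7 → H
  i= 4: H-T = 14 → O
  i= 5: Q-B = 15 → P
  i= 6: T-J = 10 → K
  i= 7: B-N = 14 → O
  i= 8: F-G = 25 → Z
  i= 9: I-Q = 18 → S
  i=10: C-V =  7 → H
  i=11: Q-C = 14 → O
  i=12: V-G = 15 → P
  i=13: Z-P = 10 → K
  shifts repeat with period 7: OZSHOPK

OZSHOPK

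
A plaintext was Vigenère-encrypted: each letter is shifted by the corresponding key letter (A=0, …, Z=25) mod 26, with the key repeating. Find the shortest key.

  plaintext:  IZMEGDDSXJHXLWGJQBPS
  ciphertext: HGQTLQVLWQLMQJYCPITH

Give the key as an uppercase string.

  i= 0: H-I = 25 → Z
  i= 1: G-Z =  7 → H
  i= 2: Q-M =  4 → E
  i= 3: T-E = 15 → P
  i= 4: L-G =  5 → F
  i= 5: Q-D = 13 → N
  i= 6: V-D = 18 → S
  i= 7: L-S = 19 → T
  i= 8: W-X = 25 → Z
  i= 9: Q-J =  7 → H
  i=10: L-H =  4 → E
  i=11: M-X = 15 → P
  i=12: Q-L =  5 → F
  i=13: J-W = 13 → N
  i=14: Y-G = 18 → S
  i=15: C-J = 19 → T
  i=16: P-Q = 25 → Z
  i=17: I-B =  7 → H
  i=18: T-P =  4 → E
  i=19: H-S = 15 → P
  shifts repeat with period 8: ZHEPFNST

ZHEPFNST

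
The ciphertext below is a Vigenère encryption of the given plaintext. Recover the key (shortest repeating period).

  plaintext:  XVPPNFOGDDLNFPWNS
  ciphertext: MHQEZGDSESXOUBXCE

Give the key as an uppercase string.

  i= 0: M-X = 15 → P
  i= 1: H-V = 12 → M
  i= 2: Q-P =  1 → B
  i= 3: E-P = 15 → P
  i= 4: Z-N = 12 → M
  i= 5: G-F =  1 → B
  i= 6: D-O = 15 → P
  i= 7: S-G = 12 → M
  i= 8: E-D =  1 → B
  i= 9: S-D = 15 → P
  i=10: X-L = 12 → M
  i=11: O-N =  1 → B
  i=12: U-F = 15 → P
  i=13: B-P = 12 → M
  i=14: X-W =  1 → B
  i=15: C-N = 15 → P
  i=16: E-S = 12 → M
  shifts repeat with period 3: PMB

PMB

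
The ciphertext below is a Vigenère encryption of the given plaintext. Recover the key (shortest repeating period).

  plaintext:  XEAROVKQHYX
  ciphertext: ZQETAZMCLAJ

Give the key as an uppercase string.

CME

  i= 0: Z-X =  2 → C
  i= 1: Q-E = 12 → M
  i= 2: E-A =  4 → E
  i= 3: T-R =  2 → C
  i= 4: A-O = 12 → M
  i= 5: Z-V =  4 → E
  i= 6: M-K =  2 → C
  i= 7: C-Q = 12 → M
  i= 8: L-H =  4 → E
  i= 9: A-Y =  2 → C
  i=10: J-X = 12 → M
  shifts repeat with period 3: CME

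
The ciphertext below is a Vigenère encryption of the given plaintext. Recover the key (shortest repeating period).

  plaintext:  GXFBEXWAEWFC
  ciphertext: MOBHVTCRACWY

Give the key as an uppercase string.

GRW

  i= 0: M-G =  6 → G
  i= 1: O-X = 17 → R
  i= 2: B-F = 22 → W
  i= 3: H-B =  6 → G
  i= 4: V-E = 17 → R
  i= 5: T-X = 22 → W
  i= 6: C-W =  6 → G
  i= 7: R-A = 17 → R
  i= 8: A-E = 22 → W
  i= 9: C-W =  6 → G
  i=10: W-F = 17 → R
  i=11: Y-C = 22 → W
  shifts repeat with period 3: GRW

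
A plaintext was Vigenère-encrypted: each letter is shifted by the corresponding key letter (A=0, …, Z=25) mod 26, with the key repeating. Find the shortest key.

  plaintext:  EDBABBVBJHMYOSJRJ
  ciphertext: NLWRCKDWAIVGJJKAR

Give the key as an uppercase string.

  i= 0: N-E =  9 → J
  i= 1: L-D =  8 → I
  i= 2: W-B = 21 → V
  i= 3: R-A = 17 → R
  i= 4: C-B =  1 → B
  i= 5: K-B =  9 → J
  i= 6: D-V =  8 → I
  i= 7: W-B = 21 → V
  i= 8: A-J = 17 → R
  i= 9: I-H =  1 → B
  i=10: V-M =  9 → J
  i=11: G-Y =  8 → I
  i=12: J-O = 21 → V
  i=13: J-S = 17 → R
  i=14: K-J =  1 → B
  i=15: A-R =  9 → J
  i=16: R-J =  8 → I
  shifts repeat with period 5: JIVRB

JIVRB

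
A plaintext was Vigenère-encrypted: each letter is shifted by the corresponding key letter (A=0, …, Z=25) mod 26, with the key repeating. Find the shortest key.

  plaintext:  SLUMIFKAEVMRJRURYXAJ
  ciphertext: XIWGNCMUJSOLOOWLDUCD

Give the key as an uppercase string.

FXCU

  i= 0: X-S =  5 → F
  i= 1: I-L = 23 → X
  i= 2: W-U =  2 → C
  i= 3: G-M = 20 → U
  i= 4: N-I =  5 → F
  i= 5: C-F = 23 → X
  i= 6: M-K =  2 → C
  i= 7: U-A = 20 → U
  i= 8: J-E =  5 → F
  i= 9: S-V = 23 → X
  i=10: O-M =  2 → C
  i=11: L-R = 20 → U
  i=12: O-J =  5 → F
  i=13: O-R = 23 → X
  i=14: W-U =  2 → C
  i=15: L-R = 20 → U
  i=16: D-Y =  5 → F
  i=17: U-X = 23 → X
  i=18: C-A =  2 → C
  i=19: D-J = 20 → U
  shifts repeat with period 4: FXCU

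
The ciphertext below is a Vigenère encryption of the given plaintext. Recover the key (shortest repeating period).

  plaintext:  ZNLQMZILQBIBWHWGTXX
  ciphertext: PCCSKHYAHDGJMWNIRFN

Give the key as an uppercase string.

QPRCYI

  i= 0: P-Z = 16 → Q
  i= 1: C-N = 15 → P
  i= 2: C-L = 17 → R
  i= 3: S-Q =  2 → C
  i= 4: K-M = 24 → Y
  i= 5: H-Z =  8 → I
  i= 6: Y-I = 16 → Q
  i= 7: A-L = 15 → P
  i= 8: H-Q = 17 → R
  i= 9: D-B =  2 → C
  i=10: G-I = 24 → Y
  i=11: J-B =  8 → I
  i=12: M-W = 16 → Q
  i=13: W-H = 15 → P
  i=14: N-W = 17 → R
  i=15: I-G =  2 → C
  i=16: R-T = 24 → Y
  i=17: F-X =  8 → I
  i=18: N-X = 16 → Q
  shifts repeat with period 6: QPRCYI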